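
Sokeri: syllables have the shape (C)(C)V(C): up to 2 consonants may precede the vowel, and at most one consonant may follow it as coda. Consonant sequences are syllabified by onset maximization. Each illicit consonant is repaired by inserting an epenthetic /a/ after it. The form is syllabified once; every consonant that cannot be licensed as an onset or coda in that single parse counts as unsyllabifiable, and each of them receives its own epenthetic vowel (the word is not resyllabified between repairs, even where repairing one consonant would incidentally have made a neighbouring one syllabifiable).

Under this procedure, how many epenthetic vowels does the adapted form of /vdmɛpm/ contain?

2

The unsyllabifiable consonants are /v/, /m/; each receives one epenthetic vowel.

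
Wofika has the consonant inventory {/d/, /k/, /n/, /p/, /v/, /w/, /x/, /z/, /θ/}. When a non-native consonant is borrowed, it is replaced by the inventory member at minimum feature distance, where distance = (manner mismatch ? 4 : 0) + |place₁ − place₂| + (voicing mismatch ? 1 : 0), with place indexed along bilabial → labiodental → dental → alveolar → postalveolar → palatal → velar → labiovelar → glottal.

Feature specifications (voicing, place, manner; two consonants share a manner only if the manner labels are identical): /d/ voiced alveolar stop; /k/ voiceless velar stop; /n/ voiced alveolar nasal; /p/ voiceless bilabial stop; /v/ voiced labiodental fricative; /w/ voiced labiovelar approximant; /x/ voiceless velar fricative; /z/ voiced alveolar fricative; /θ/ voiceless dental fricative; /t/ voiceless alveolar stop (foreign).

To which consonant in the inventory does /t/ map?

d

/d/ is closest: same manner (stop), place distance 0 (alveolar→alveolar), voicing differs (+1); total 1. Next closest is /k/ at distance 3.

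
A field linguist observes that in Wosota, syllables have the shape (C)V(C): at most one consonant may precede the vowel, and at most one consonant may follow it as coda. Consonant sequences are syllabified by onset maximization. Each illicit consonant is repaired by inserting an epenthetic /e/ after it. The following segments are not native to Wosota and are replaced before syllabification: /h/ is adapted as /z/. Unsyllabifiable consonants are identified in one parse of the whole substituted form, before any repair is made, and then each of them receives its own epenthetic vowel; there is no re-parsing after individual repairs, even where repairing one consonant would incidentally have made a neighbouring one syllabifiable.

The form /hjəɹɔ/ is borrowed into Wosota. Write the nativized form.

zejəɹɔ

Substitution: /h/ → /z/, giving /zjəɹɔ/.
The consonants /z/ cannot be parsed into a legal (C)V(C) syllable (at most one coda consonant is licensed; onsets are limited to one consonant).
Epenthesis after each stranded consonant: /z/ → /ze/.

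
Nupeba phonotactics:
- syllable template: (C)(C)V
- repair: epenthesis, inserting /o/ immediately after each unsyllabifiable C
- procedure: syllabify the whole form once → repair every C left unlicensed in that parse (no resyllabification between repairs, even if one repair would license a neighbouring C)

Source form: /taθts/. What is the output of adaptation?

Under (C)(C)V, the unsyllabifiable consonants are /θ/, /t/, /s/ (no codas are permitted; onsets may contain at most 2 consonants).
Epenthesis after each stranded consonant: /θ/ → /θo/, /t/ → /to/, /s/ → /so/.

taθotoso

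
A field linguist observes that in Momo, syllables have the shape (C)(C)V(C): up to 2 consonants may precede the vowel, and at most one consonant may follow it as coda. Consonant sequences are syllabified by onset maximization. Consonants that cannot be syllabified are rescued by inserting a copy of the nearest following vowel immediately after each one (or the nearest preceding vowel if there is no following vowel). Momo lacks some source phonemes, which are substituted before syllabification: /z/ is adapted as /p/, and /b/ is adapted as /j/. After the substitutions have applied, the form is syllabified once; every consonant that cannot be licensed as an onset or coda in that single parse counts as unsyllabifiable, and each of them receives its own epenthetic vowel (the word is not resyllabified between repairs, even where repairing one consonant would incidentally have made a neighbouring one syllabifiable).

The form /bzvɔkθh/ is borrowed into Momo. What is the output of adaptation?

Substitution: /b/ → /j/, /z/ → /p/, giving /jpvɔkθh/.
Under (C)(C)V(C), the unsyllabifiable consonants are /j/, /θ/, /h/ (at most one coda consonant is licensed; onsets may contain at most 2 consonants).
Inserting the epenthetic vowel yields /j/ → /jɔ/, /θ/ → /θɔ/, /h/ → /hɔ/.

jɔpvɔkθɔhɔ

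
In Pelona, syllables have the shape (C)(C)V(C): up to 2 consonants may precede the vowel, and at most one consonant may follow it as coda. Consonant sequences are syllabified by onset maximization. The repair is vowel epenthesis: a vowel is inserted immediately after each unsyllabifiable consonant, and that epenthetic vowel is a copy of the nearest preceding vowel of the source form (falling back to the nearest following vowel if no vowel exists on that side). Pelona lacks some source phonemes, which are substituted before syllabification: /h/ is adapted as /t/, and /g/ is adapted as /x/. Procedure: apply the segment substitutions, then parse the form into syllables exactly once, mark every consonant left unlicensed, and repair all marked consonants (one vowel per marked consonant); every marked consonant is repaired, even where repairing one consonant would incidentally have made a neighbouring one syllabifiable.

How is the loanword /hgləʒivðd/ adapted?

Substitution: /h/ → /t/, /g/ → /x/, giving /txləʒivðd/.
Syllabifying with onset maximization leaves /t/, /ð/, /d/ stranded (at most one coda consonant is licensed; onsets may contain at most 2 consonants).
Inserting the epenthetic vowel yields /t/ → /tə/, /ð/ → /ði/, /d/ → /di/.

təxləʒivðidi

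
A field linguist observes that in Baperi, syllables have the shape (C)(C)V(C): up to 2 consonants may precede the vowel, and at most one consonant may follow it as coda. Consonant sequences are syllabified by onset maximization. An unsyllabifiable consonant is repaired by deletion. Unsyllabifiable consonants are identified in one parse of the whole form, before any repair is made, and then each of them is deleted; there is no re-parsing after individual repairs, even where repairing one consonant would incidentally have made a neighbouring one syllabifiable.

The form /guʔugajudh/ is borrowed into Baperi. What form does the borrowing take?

Under (C)(C)V(C), the unsyllabifiable consonants are /h/ (at most one coda consonant is licensed; onsets may contain at most 2 consonants).
Each unlicensed consonant is deleted: /h/.

guʔugajud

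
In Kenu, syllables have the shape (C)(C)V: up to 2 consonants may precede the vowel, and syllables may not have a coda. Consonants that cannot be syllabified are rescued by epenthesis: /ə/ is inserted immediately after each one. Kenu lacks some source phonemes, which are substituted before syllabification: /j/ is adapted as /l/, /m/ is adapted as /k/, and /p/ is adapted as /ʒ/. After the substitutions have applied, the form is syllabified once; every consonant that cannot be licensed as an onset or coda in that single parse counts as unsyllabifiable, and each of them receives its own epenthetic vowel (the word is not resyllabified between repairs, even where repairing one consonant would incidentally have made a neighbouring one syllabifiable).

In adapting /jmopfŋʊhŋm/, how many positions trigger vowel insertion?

4

After substitution the input is /lkoʒfŋʊhŋk/.
The unsyllabifiable consonants are /ʒ/, /h/, /ŋ/, /k/; each receives one epenthetic vowel.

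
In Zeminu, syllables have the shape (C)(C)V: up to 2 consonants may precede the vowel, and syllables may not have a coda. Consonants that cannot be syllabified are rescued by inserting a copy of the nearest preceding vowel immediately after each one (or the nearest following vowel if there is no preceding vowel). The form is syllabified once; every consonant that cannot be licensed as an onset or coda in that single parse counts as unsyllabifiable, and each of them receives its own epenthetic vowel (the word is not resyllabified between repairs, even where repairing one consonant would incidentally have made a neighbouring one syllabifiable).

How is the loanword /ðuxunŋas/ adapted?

The consonants /s/ cannot be parsed into a legal (C)(C)V syllable (no codas are permitted; onsets may contain at most 2 consonants).
Inserting the epenthetic vowel yields /s/ → /sa/.

ðuxunŋasa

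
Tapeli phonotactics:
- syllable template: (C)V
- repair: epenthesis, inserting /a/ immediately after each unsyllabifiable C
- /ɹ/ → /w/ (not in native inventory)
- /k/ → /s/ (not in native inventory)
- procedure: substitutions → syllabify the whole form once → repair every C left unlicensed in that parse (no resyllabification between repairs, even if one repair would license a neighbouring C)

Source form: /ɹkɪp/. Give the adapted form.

Substitution: /ɹ/ → /w/, /k/ → /s/, giving /wsɪp/.
Under (C)V, the unsyllabifiable consonants are /w/, /p/ (no codas are permitted; onsets are limited to one consonant).
Each unlicensed consonant becomes the onset of a new syllable: /w/ → /wa/, /p/ → /pa/.

wasɪpa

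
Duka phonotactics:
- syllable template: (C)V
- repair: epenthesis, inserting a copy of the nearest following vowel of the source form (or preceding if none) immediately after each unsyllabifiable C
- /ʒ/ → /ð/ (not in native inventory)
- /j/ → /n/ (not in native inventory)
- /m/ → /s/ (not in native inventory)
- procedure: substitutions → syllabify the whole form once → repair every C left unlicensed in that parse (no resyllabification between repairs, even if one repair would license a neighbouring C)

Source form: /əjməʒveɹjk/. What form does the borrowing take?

ənəsəðeveɹeneke

Substitution: /j/ → /n/, /m/ → /s/, /ʒ/ → /ð/, giving /ənsəðveɹnk/.
The consonants /n/, /ð/, /ɹ/, /n/, /k/ cannot be parsed into a legal (C)V syllable (no codas are permitted; onsets are limited to one consonant).
Epenthesis after each stranded consonant: /n/ → /nə/, /ð/ → /ðe/, /ɹ/ → /ɹe/, /n/ → /ne/, /k/ → /ke/.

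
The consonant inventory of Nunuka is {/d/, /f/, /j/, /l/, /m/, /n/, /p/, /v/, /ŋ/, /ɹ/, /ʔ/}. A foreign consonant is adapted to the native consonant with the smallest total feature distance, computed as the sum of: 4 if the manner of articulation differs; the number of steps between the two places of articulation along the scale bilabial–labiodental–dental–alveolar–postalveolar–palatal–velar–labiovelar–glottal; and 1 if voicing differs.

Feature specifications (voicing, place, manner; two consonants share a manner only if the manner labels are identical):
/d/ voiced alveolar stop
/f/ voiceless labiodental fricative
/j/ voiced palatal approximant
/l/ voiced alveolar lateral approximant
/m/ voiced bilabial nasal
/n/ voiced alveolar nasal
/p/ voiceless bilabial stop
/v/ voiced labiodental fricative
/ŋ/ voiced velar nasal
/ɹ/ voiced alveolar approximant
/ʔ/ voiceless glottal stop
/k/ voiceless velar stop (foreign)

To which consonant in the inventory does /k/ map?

ʔ

/ʔ/ is closest: same manner (stop), place distance 2 (velar→glottal), same voicing; total 2. Next closest is /d/ at distance 4.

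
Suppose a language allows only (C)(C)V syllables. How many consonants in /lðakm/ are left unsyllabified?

2

Under (C)(C)V, the unsyllabifiable consonants are /k/, /m/ (no codas are permitted; onsets may contain at most 2 consonants).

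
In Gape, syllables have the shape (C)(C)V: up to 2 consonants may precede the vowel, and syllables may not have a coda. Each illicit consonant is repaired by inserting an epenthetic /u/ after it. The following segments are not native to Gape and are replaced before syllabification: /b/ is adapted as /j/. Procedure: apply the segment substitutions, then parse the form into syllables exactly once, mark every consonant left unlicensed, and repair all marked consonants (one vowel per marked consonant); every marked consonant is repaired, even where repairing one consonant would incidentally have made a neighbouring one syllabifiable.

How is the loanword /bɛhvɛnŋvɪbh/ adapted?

jɛhvɛnuŋvɪjuhu

Substitution: /b/ → /j/, giving /jɛhvɛnŋvɪjh/.
Under (C)(C)V, the unsyllabifiable consonants are /n/, /j/, /h/ (no codas are permitted; onsets may contain at most 2 consonants).
Inserting the epenthetic vowel yields /n/ → /nu/, /j/ → /ju/, /h/ → /hu/.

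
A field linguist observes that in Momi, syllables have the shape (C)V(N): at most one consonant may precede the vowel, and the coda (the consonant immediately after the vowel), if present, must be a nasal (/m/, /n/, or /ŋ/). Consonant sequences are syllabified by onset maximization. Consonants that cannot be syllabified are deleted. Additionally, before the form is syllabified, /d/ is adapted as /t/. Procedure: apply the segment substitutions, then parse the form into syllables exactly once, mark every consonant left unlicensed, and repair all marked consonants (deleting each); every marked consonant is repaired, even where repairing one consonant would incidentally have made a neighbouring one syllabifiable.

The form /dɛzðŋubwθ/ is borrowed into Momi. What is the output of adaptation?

Substitution: /d/ → /t/, giving /tɛzðŋubwθ/.
Syllabifying with onset maximization leaves /z/, /ð/, /b/, /w/, /θ/ stranded (only a nasal (/m/, /n/, or /ŋ/) is licensed in coda position; onsets are limited to one consonant).
Each unlicensed consonant is deleted: /z/, /ð/, /b/, /w/, /θ/.

tɛŋu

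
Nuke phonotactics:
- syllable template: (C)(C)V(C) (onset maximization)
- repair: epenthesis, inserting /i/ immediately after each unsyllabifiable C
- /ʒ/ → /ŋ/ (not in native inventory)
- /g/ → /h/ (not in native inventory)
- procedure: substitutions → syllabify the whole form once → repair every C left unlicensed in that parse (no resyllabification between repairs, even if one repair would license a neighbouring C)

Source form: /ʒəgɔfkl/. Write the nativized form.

Substitution: /ʒ/ → /ŋ/, /g/ → /h/, giving /ŋəhɔfkl/.
Under (C)(C)V(C), the unsyllabifiable consonants are /k/, /l/ (at most one coda consonant is licensed; onsets may contain at most 2 consonants).
Inserting the epenthetic vowel yields /k/ → /ki/, /l/ → /li/.

ŋəhɔfkili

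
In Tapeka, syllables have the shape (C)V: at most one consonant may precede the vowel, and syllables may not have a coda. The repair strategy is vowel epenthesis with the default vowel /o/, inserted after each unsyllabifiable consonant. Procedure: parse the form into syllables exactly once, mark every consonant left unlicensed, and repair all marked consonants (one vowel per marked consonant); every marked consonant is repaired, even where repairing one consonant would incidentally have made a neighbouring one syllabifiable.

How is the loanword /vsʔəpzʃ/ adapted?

Under (C)V, the unsyllabifiable consonants are /v/, /s/, /p/, /z/, /ʃ/ (no codas are permitted; onsets are limited to one consonant).
Each unlicensed consonant becomes the onset of a new syllable: /v/ → /vo/, /s/ → /so/, /p/ → /po/, /z/ → /zo/, /ʃ/ → /ʃo/.

vosoʔəpozoʃo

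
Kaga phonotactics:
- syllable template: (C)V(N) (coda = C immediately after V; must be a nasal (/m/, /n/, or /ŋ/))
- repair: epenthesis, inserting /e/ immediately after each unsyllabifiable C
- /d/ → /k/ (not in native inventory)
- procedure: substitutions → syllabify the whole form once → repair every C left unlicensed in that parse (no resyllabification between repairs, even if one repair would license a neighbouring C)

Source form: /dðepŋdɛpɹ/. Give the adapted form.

Substitution: /d/ → /k/, giving /kðepŋkɛpɹ/.
Under (C)V(N), the unsyllabifiable consonants are /k/, /p/, /ŋ/, /p/, /ɹ/ (only a nasal (/m/, /n/, or /ŋ/) is licensed in coda position; onsets are limited to one consonant).
Each unlicensed consonant becomes the onset of a new syllable: /k/ → /ke/, /p/ → /pe/, /ŋ/ → /ŋe/, /p/ → /pe/, /ɹ/ → /ɹe/.

keðepeŋekɛpeɹe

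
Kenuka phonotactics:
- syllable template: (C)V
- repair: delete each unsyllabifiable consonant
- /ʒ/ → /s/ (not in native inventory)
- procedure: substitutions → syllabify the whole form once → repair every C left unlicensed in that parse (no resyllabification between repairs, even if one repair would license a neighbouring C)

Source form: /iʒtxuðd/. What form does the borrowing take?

Substitution: /ʒ/ → /s/, giving /istxuðd/.
Under (C)V, the unsyllabifiable consonants are /s/, /t/, /ð/, /d/ (no codas are permitted; onsets are limited to one consonant).
Deleting the stranded consonants removes /s/, /t/, /ð/, /d/.

ixu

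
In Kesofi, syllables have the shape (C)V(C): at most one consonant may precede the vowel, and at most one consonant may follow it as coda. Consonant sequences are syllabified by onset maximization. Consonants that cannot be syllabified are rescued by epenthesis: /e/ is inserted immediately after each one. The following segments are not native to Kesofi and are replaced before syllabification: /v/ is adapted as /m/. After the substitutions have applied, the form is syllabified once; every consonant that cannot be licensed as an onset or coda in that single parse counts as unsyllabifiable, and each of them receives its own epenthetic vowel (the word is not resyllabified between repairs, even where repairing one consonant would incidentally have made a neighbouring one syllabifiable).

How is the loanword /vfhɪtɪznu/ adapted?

Substitution: /v/ → /m/, giving /mfhɪtɪznu/.
Syllabifying with onset maximization leaves /m/, /f/ stranded (at most one coda consonant is licensed; onsets are limited to one consonant).
Epenthesis after each stranded consonant: /m/ → /me/, /f/ → /fe/.

mefehɪtɪznu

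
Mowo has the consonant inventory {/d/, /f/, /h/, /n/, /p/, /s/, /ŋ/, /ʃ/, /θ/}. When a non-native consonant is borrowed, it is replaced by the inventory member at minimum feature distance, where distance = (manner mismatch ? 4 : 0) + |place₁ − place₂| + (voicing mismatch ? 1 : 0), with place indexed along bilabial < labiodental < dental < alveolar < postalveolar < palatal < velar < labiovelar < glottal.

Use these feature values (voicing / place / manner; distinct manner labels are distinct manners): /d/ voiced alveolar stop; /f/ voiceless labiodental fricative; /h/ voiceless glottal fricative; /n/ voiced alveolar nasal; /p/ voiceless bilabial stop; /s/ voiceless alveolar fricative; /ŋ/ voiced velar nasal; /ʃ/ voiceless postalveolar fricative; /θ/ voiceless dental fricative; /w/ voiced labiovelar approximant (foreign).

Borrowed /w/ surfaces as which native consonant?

ŋ

/ŋ/ is closest: manner differs (approximant→nasal, +4), place distance 1 (labiovelar→velar), same voicing; total 5. Next closest is /h/ at distance 6.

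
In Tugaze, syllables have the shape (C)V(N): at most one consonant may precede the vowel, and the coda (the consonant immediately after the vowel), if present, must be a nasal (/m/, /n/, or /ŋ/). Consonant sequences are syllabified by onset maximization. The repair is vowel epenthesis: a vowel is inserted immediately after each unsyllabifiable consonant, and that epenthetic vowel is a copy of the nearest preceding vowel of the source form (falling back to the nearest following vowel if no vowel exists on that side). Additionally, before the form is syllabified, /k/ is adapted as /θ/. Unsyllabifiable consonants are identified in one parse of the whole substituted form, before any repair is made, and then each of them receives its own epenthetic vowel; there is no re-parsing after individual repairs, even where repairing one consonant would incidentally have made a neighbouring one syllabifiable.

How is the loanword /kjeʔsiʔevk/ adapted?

Substitution: /k/ → /θ/, giving /θjeʔsiʔevθ/.
The consonants /θ/, /ʔ/, /v/, /θ/ cannot be parsed into a legal (C)V(N) syllable (only a nasal (/m/, /n/, or /ŋ/) is licensed in coda position; onsets are limited to one consonant).
Each unlicensed consonant becomes the onset of a new syllable: /θ/ → /θe/, /ʔ/ → /ʔe/, /v/ → /ve/, /θ/ → /θe/.

θejeʔesiʔeveθe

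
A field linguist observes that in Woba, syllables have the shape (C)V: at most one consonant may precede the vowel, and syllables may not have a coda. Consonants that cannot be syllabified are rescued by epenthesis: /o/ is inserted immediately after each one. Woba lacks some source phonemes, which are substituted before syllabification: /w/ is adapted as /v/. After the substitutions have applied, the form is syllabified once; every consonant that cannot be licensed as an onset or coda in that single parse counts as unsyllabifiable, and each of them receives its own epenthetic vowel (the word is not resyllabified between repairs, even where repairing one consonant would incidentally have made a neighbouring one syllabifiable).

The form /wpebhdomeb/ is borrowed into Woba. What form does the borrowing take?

Substitution: /w/ → /v/, giving /vpebhdomeb/.
The consonants /v/, /b/, /h/, /b/ cannot be parsed into a legal (C)V syllable (no codas are permitted; onsets are limited to one consonant).
Each unlicensed consonant becomes the onset of a new syllable: /v/ → /vo/, /b/ → /bo/, /h/ → /ho/, /b/ → /bo/.

vopebohodomebo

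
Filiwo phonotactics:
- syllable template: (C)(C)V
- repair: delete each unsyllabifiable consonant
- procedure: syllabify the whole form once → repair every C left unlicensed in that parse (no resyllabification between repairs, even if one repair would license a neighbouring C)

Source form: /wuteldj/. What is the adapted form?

wute

The consonants /l/, /d/, /j/ cannot be parsed into a legal (C)(C)V syllable (no codas are permitted; onsets may contain at most 2 consonants).
Deleting the stranded consonants removes /l/, /d/, /j/.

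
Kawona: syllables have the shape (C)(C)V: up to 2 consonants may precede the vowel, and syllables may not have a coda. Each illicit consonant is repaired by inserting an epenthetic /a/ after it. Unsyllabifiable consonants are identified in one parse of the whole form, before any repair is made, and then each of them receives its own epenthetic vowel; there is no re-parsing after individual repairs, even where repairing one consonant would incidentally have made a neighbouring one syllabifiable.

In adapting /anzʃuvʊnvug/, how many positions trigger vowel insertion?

2

The unsyllabifiable consonants are /n/, /g/; each receives one epenthetic vowel.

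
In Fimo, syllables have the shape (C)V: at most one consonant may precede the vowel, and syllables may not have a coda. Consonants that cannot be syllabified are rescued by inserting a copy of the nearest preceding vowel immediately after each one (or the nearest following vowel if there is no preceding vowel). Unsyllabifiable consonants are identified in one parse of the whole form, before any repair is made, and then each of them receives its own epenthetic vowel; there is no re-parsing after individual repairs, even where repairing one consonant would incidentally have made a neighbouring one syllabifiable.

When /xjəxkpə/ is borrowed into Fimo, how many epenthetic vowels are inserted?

The unsyllabifiable consonants are /x/, /x/, /k/; each receives one epenthetic vowel.

3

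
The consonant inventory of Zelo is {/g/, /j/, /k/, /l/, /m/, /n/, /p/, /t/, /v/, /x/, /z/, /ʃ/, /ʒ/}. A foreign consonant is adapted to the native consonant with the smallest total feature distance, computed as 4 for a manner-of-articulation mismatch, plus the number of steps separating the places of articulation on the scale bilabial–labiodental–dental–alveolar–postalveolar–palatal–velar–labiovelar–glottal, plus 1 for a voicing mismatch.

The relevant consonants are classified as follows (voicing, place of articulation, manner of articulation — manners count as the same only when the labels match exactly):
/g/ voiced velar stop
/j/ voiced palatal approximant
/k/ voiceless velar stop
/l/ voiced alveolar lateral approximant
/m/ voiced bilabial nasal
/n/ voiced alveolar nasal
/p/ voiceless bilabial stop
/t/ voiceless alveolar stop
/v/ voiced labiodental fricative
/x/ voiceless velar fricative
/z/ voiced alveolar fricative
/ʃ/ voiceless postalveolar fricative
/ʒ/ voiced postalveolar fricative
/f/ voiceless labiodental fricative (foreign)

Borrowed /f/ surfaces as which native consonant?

/v/ is closest: same manner (fricative), place distance 0 (labiodental→labiodental), voicing differs (+1); total 1. Next closest is /z/ at distance 3.

v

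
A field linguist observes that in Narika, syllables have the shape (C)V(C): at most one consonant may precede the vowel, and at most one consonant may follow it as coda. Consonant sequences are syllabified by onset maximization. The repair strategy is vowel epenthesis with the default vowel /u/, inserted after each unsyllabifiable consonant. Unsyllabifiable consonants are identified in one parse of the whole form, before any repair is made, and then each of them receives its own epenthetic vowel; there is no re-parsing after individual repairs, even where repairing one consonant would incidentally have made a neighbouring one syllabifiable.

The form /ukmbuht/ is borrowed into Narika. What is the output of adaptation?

ukmubuhtu

The consonants /m/, /t/ cannot be parsed into a legal (C)V(C) syllable (at most one coda consonant is licensed; onsets are limited to one consonant).
Each unlicensed consonant becomes the onset of a new syllable: /m/ → /mu/, /t/ → /tu/.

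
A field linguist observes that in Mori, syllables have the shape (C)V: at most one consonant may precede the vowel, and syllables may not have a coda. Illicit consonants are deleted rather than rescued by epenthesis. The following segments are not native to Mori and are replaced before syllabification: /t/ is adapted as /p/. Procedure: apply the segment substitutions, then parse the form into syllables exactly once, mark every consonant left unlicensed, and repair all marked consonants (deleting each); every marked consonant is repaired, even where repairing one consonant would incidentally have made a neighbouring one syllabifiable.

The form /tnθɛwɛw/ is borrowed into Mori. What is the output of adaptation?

θɛwɛ

Substitution: /t/ → /p/, giving /pnθɛwɛw/.
The consonants /p/, /n/, /w/ cannot be parsed into a legal (C)V syllable (no codas are permitted; onsets are limited to one consonant).
Deleting the stranded consonants removes /p/, /n/, /w/.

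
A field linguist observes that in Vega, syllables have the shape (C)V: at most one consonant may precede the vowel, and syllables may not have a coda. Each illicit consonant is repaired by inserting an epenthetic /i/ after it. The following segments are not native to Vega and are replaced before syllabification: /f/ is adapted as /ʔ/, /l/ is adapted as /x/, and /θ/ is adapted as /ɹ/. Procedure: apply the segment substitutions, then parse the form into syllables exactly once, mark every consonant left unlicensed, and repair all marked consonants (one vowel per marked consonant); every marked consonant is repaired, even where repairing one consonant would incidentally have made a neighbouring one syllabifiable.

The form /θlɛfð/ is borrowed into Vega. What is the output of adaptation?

Substitution: /θ/ → /ɹ/, /l/ → /x/, /f/ → /ʔ/, giving /ɹxɛʔð/.
Syllabifying with onset maximization leaves /ɹ/, /ʔ/, /ð/ stranded (no codas are permitted; onsets are limited to one consonant).
Each unlicensed consonant becomes the onset of a new syllable: /ɹ/ → /ɹi/, /ʔ/ → /ʔi/, /ð/ → /ði/.

ɹixɛʔiði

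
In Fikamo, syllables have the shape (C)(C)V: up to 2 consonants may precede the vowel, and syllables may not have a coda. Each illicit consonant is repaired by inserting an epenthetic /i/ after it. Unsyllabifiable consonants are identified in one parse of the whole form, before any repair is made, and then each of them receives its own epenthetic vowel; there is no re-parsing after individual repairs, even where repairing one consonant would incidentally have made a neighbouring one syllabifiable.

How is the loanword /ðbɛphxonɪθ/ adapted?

The consonants /p/, /θ/ cannot be parsed into a legal (C)(C)V syllable (no codas are permitted; onsets may contain at most 2 consonants).
Inserting the epenthetic vowel yields /p/ → /pi/, /θ/ → /θi/.

ðbɛpihxonɪθi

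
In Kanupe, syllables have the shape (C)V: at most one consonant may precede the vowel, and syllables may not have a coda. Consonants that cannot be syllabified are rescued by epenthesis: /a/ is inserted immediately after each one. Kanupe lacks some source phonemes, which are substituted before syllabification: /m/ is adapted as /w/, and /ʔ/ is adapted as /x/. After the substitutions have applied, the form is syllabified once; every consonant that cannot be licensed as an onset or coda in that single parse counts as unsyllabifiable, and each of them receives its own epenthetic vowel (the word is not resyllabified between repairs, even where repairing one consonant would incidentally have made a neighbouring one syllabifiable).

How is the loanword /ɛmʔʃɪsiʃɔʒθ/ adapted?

ɛwaxaʃɪsiʃɔʒaθa

Substitution: /m/ → /w/, /ʔ/ → /x/, giving /ɛwxʃɪsiʃɔʒθ/.
Syllabifying with onset maximization leaves /w/, /x/, /ʒ/, /θ/ stranded (no codas are permitted; onsets are limited to one consonant).
Each unlicensed consonant becomes the onset of a new syllable: /w/ → /wa/, /x/ → /xa/, /ʒ/ → /ʒa/, /θ/ → /θa/.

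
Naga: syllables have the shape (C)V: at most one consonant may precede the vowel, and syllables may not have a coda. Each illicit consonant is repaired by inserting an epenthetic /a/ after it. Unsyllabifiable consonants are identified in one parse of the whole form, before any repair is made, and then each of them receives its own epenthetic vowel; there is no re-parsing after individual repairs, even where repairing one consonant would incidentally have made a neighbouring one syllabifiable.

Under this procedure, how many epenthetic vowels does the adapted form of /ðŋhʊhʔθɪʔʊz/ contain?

The unsyllabifiable consonants are /ð/, /ŋ/, /h/, /ʔ/, /z/; each receives one epenthetic vowel.

5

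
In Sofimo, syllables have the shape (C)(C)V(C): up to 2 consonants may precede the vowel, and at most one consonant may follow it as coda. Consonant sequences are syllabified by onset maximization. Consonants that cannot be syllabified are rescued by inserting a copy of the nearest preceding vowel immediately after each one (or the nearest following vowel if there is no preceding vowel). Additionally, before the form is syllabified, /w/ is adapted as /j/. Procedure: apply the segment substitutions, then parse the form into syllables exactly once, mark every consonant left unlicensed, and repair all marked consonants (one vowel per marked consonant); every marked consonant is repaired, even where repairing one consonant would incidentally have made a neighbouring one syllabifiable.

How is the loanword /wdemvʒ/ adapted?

jdemveʒe

Substitution: /w/ → /j/, giving /jdemvʒ/.
Under (C)(C)V(C), the unsyllabifiable consonants are /v/, /ʒ/ (at most one coda consonant is licensed; onsets may contain at most 2 consonants).
Inserting the epenthetic vowel yields /v/ → /ve/, /ʒ/ → /ʒe/.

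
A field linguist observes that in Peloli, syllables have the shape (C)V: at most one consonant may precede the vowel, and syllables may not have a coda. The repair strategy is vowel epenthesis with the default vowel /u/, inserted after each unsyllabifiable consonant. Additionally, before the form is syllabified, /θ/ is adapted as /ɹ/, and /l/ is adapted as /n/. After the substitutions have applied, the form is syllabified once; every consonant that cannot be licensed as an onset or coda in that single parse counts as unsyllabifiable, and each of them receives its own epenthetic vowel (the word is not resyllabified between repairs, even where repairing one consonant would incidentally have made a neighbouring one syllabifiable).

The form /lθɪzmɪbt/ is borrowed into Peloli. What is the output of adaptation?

Substitution: /l/ → /n/, /θ/ → /ɹ/, giving /nɹɪzmɪbt/.
Under (C)V, the unsyllabifiable consonants are /n/, /z/, /b/, /t/ (no codas are permitted; onsets are limited to one consonant).
Epenthesis after each stranded consonant: /n/ → /nu/, /z/ → /zu/, /b/ → /bu/, /t/ → /tu/.

nuɹɪzumɪbutu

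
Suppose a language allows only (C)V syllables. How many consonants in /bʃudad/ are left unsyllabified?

Under (C)V, the unsyllabifiable consonants are /b/, /d/ (no codas are permitted; onsets are limited to one consonant).

2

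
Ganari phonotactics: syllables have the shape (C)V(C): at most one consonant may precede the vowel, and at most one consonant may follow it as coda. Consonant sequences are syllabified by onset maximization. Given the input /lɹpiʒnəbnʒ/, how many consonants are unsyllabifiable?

Syllabifying with onset maximization leaves /l/, /ɹ/, /n/, /ʒ/ stranded (at most one coda consonant is licensed; onsets are limited to one consonant).

4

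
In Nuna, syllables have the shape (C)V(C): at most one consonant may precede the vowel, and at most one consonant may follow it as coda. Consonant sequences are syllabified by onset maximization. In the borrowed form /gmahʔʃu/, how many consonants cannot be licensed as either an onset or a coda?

Syllabifying with onset maximization leaves /g/, /ʔ/ stranded (at most one coda consonant is licensed; onsets are limited to one consonant).

2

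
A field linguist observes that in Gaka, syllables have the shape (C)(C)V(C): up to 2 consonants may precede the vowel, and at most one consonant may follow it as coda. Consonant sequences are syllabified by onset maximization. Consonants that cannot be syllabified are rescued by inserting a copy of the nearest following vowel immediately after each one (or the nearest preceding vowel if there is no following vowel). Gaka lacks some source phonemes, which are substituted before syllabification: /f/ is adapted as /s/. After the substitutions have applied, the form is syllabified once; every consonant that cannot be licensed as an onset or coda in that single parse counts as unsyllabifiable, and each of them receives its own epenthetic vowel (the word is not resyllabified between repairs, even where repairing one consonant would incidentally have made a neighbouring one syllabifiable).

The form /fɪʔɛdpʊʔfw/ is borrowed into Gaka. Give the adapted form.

Substitution: /f/ → /s/, giving /sɪʔɛdpʊʔsw/.
Syllabifying with onset maximization leaves /s/, /w/ stranded (at most one coda consonant is licensed; onsets may contain at most 2 consonants).
Inserting the epenthetic vowel yields /s/ → /sʊ/, /w/ → /wʊ/.

sɪʔɛdpʊʔsʊwʊ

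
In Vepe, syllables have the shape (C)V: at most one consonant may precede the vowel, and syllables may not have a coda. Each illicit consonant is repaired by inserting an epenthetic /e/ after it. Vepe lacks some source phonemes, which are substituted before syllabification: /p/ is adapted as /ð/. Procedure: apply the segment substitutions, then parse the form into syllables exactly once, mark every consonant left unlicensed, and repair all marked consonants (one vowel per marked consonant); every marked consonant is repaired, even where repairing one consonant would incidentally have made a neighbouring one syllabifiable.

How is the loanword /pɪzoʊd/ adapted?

Substitution: /p/ → /ð/, giving /ðɪzoʊd/.
The consonants /d/ cannot be parsed into a legal (C)V syllable (no codas are permitted; onsets are limited to one consonant).
Each unlicensed consonant becomes the onset of a new syllable: /d/ → /de/.

ðɪzoʊde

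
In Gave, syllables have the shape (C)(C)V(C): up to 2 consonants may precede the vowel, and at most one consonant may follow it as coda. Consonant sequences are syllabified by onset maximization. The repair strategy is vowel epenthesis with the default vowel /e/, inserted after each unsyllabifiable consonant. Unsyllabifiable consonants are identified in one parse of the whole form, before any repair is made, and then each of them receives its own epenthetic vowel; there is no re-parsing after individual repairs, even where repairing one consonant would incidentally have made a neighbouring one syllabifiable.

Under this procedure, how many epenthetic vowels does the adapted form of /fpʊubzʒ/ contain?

The unsyllabifiable consonants are /z/, /ʒ/; each receives one epenthetic vowel.

2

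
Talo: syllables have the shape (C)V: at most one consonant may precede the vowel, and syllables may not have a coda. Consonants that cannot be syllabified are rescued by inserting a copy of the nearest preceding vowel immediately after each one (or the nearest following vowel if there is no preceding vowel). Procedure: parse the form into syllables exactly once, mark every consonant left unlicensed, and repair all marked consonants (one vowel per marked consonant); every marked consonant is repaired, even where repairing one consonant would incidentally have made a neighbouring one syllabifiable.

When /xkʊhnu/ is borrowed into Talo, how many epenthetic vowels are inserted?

2

The unsyllabifiable consonants are /x/, /h/; each receives one epenthetic vowel.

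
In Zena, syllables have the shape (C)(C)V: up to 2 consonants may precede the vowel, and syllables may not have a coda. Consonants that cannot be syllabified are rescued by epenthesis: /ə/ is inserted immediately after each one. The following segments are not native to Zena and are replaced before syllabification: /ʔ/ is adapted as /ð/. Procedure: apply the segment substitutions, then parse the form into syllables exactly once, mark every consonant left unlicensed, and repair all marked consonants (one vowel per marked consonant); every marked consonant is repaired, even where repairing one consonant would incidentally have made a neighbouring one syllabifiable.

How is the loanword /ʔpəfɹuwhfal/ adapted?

Substitution: /ʔ/ → /ð/, giving /ðpəfɹuwhfal/.
Syllabifying with onset maximization leaves /w/, /l/ stranded (no codas are permitted; onsets may contain at most 2 consonants).
Each unlicensed consonant becomes the onset of a new syllable: /w/ → /wə/, /l/ → /lə/.

ðpəfɹuwəhfalə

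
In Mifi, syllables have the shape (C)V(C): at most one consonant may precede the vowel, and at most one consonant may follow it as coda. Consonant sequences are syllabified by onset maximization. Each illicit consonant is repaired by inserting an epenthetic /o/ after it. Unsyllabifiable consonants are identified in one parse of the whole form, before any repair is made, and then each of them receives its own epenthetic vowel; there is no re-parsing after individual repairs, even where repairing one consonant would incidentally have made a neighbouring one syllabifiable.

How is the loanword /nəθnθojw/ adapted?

nəθnoθojwo

Under (C)V(C), the unsyllabifiable consonants are /n/, /w/ (at most one coda consonant is licensed; onsets are limited to one consonant).
Epenthesis after each stranded consonant: /n/ → /no/, /w/ → /wo/.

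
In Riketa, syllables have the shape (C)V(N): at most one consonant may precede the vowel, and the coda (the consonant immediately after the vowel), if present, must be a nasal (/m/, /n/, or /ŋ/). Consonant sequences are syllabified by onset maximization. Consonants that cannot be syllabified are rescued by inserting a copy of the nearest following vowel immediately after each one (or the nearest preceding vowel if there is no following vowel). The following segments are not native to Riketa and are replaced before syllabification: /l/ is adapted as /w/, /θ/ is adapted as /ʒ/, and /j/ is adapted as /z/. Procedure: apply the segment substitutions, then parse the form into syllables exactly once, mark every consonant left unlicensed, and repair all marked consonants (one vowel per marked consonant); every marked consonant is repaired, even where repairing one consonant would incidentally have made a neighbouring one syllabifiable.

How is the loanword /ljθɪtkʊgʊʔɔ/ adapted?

wɪzɪʒɪtʊkʊgʊʔɔ

Substitution: /l/ → /w/, /j/ → /z/, /θ/ → /ʒ/, giving /wzʒɪtkʊgʊʔɔ/.
Syllabifying with onset maximization leaves /w/, /z/, /t/ stranded (only a nasal (/m/, /n/, or /ŋ/) is licensed in coda position; onsets are limited to one consonant).
Each unlicensed consonant becomes the onset of a new syllable: /w/ → /wɪ/, /z/ → /zɪ/, /t/ → /tʊ/.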